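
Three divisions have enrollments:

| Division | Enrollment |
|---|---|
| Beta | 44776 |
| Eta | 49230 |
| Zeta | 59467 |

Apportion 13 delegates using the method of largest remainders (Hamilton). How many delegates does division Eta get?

4

Standard divisor: 153473 ÷ 13 ≈ 11805.615.
Standard quotas: Beta 3.7928, Eta 4.1700, Zeta 5.0372.
Lower quotas: Beta 3, Eta 4, Zeta 5 (sum 12, leaving 1 seat).
Remainders in descending order: Beta 0.7928, Eta 0.1700, Zeta 0.0372.
Largest remainder: Beta receives the extra seat.
Eta receives 4.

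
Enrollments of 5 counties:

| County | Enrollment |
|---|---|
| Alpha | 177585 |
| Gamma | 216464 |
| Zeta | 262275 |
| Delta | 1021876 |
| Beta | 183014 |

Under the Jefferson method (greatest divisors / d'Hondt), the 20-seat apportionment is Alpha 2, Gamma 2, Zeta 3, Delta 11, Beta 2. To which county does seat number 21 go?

Priority for the next seat is population ÷ (current seats + 1).
Priorities: Alpha 59195.000, Gamma 72154.667, Zeta 65568.750, Delta 85156.333, Beta 61004.667.
Highest priority: Delta.

Delta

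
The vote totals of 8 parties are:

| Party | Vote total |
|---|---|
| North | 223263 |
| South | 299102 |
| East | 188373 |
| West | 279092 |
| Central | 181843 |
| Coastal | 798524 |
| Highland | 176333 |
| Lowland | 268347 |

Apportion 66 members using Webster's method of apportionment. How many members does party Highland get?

Standard divisor 2414877/66 ≈ 36589.045; standard quotas: North 6.102, South 8.175, East 5.148, West 7.628, Central 4.970, Coastal 21.824, Highland 4.819, Lowland 7.334.
Rounding to the nearest integer gives North 6, South 8, East 5, West 8, Central 5, Coastal 22, Highland 5, Lowland 7 — total 66, matching the house size, so no adjustment is needed.
Highland receives 5.

5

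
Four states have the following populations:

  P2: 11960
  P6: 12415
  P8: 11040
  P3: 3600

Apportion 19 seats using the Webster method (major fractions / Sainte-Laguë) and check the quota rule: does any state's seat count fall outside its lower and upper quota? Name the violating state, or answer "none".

none

Standard quotas: P2 5.824, P6 6.046, P8 5.376, P3 1.753.
Webster allocation: P2 6, P6 6, P8 5, P3 2.
Every allocation lies between the lower and upper quota.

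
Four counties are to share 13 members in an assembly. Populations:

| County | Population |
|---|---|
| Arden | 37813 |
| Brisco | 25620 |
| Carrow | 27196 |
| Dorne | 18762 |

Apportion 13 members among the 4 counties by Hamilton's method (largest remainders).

Arden 5, Brisco 3, Carrow 3, Dorne 2

Total 109391; standard divisor 109391/13 ≈ 8414.692.
Standard quotas: Arden 4.4937, Brisco 3.0447, Carrow 3.2320, Dorne 2.2297.
Lower quotas: Arden 4, Brisco 3, Carrow 3, Dorne 2 (sum 12, leaving 1 seat).
Remainders in descending order: Arden 0.4937, Carrow 0.2320, Dorne 0.2297, Brisco 0.0447.
The surplus seat goes to Arden.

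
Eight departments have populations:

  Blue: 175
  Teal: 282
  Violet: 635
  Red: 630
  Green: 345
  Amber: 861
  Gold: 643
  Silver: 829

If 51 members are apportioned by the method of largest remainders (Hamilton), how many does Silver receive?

Total 4400; standard divisor 4400/51 ≈ 86.275.
Standard quotas: Blue 2.028, Teal 3.269, Violet 7.360, Red 7.302, Green 3.999, Amber 9.980, Gold 7.453, Silver 9.609.
Lower quotas: Blue 2, Teal 3, Violet 7, Red 7, Green 3, Amber 9, Gold 7, Silver 9 (sum 47, leaving 4 seats).
Remainders in descending order: Green 0.999, Amber 0.980, Silver 0.609, Gold 0.453, Violet 0.360, Red 0.302, Teal 0.269, Blue 0.028.
Largest remainders: Green, Amber, Silver, Gold receive the extra seats.
Silver receives 10.

10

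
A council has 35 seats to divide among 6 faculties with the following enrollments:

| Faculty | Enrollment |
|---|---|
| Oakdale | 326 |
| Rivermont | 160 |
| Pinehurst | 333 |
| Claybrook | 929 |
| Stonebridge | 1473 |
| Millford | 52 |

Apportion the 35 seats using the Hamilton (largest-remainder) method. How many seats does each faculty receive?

Standard divisor: 3273 ÷ 35 ≈ 93.514.
Standard quotas: Oakdale 3.486, Rivermont 1.711, Pinehurst 3.561, Claybrook 9.934, Stonebridge 15.752, Millford 0.556.
Lower quotas: Oakdale 3, Rivermont 1, Pinehurst 3, Claybrook 9, Stonebridge 15, Millford 0 (sum 31, leaving 4 seats).
Remainders in descending order: Claybrook 0.934, Stonebridge 0.752, Rivermont 0.711, Pinehurst 0.561, Millford 0.556, Oakdale 0.486.
Largest remainders: Claybrook, Stonebridge, Rivermont, Pinehurst receive the extra seats.

Oakdale 3; Rivermont 2; Pinehurst 4; Claybrook 10; Stonebridge 16; Millford 0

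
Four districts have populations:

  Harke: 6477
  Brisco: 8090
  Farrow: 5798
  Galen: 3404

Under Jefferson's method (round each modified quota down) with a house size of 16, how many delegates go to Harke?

Standard divisor 23769/16 ≈ 1485.562; standard quotas: Harke 4.360, Brisco 5.446, Farrow 3.903, Galen 2.291.
Rounding down gives 4, 5, 3, 2 = 14 seats, so the divisor must be adjusted.
With modified divisor 1320: modified quotas Harke 4.907, Brisco 6.129, Farrow 4.392, Galen 2.579.
Rounding down: Harke 4, Brisco 6, Farrow 4, Galen 2 (total 16).
Harke receives 4.

4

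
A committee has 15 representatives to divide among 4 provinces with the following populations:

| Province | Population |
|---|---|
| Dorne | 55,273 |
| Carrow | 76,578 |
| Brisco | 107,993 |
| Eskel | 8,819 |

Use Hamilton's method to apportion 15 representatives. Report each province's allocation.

Standard divisor: 248663 ÷ 15 ≈ 16577.533.
Standard quotas: Dorne 3.3342, Carrow 4.6194, Brisco 6.5144, Eskel 0.5320.
Lower quotas: Dorne 3, Carrow 4, Brisco 6, Eskel 0 (sum 13, leaving 2 seats).
Remainders in descending order: Carrow 0.6194, Eskel 0.5320, Brisco 0.5144, Dorne 0.3342.
Largest remainders: Carrow, Eskel receive the extra seats.

Dorne: 3, Carrow: 5, Brisco: 6, Eskel: 1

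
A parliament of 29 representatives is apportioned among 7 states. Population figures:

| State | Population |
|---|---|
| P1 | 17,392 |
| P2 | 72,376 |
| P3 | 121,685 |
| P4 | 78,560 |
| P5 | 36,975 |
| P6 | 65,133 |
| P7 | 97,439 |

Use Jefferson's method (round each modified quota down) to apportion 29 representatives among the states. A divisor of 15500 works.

P1 1; P2 4; P3 7; P4 5; P5 2; P6 4; P7 6

With modified divisor 15500: modified quotas P1 1.122, P2 4.669, P3 7.851, P4 5.068, P5 2.385, P6 4.202, P7 6.286.
Rounding down: P1 1, P2 4, P3 7, P4 5, P5 2, P6 4, P7 6 (total 29).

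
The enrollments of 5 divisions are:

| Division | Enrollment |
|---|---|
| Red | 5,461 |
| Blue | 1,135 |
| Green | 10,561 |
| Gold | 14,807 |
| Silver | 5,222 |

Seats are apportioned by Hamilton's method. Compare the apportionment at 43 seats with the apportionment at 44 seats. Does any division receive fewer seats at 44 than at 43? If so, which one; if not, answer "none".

At 43 seats: Red 7, Blue 1, Green 12, Gold 17, Silver 6.
At 44 seats: Red 6, Blue 1, Green 13, Gold 18, Silver 6.
Red drops from 7 to 6.

Red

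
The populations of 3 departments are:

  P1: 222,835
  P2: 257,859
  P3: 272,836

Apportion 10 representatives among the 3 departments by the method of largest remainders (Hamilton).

P1: 3, P2: 3, P3: 4

Total 753530; standard divisor 753530/10 = 75353.
Standard quotas: P1 2.9572, P2 3.4220, P3 3.6208.
Lower quotas: P1 2, P2 3, P3 3 (sum 8, leaving 2 seats).
Remainders in descending order: P1 0.9572, P3 0.6208, P2 0.4220.
Largest remainders: P1, P3 receive the extra seats.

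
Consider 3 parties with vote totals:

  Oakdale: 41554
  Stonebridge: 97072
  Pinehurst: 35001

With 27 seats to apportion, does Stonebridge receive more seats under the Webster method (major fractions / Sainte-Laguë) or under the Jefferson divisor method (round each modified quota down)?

Jefferson

Webster: Oakdale 7, Stonebridge 15, Pinehurst 5.
Jefferson: Oakdale 6, Stonebridge 16, Pinehurst 5.
Stonebridge gets 15 under Webster and 16 under Jefferson.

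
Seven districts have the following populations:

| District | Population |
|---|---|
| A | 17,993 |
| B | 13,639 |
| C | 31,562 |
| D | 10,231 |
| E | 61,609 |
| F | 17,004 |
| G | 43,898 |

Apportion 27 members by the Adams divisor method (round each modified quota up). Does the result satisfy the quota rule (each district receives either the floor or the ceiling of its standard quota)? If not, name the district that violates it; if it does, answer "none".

Standard quotas: A 2.479, B 1.879, C 4.349, D 1.410, E 8.490, F 2.343, G 6.049.
Adams allocation: A 3, B 2, C 4, D 2, E 8, F 2, G 6.
Every allocation lies between the lower and upper quota.

none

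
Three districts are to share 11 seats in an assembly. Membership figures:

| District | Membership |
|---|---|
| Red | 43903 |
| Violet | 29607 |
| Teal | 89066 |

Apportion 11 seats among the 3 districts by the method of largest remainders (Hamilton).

Red 3, Violet 2, Teal 6

The standard divisor is 162576/11 ≈ 14779.636.
Standard quotas: Red 2.9705, Violet 2.0032, Teal 6.0263.
Lower quotas: Red 2, Violet 2, Teal 6 (sum 10, leaving 1 seat).
Remainders in descending order: Red 0.9705, Teal 0.0263, Violet 0.0032.
Largest remainder: Red receives the extra seat.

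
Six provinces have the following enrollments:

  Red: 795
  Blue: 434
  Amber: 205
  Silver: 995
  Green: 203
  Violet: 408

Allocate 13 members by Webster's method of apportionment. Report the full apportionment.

Standard divisor 3040/13 ≈ 233.846; standard quotas: Red 3.400, Blue 1.856, Amber 0.877, Silver 4.255, Green 0.868, Violet 1.745.
Rounding to the nearest integer gives Red 3, Blue 2, Amber 1, Silver 4, Green 1, Violet 2 — total 13, matching the house size, so no adjustment is needed.

Red: 3, Blue: 2, Amber: 1, Silver: 4, Green: 1, Violet: 2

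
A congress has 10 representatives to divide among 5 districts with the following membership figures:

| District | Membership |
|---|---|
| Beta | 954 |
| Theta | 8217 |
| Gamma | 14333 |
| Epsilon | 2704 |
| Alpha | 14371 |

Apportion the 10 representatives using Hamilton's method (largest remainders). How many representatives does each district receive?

Beta=0; Theta=2; Gamma=3; Epsilon=1; Alpha=4

The standard divisor is 40579/10 ≈ 4057.9.
Standard quotas: Beta 0.2351, Theta 2.0249, Gamma 3.5321, Epsilon 0.6664, Alpha 3.5415.
Lower quotas: Beta 0, Theta 2, Gamma 3, Epsilon 0, Alpha 3 (sum 8, leaving 2 seats).
Remainders in descending order: Epsilon 0.6664, Alpha 0.5415, Gamma 0.5321, Beta 0.2351, Theta 0.0249.
Largest remainders: Epsilon, Alpha receive the extra seats.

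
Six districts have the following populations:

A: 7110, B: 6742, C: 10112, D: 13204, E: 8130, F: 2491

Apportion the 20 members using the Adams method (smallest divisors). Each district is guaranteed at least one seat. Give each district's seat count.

A 3, B 3, C 4, D 5, E 4, F 1

Standard divisor 47789/20 ≈ 2389.45; standard quotas: A 2.976, B 2.822, C 4.232, D 5.526, E 3.402, F 1.042.
Rounding up gives 3, 3, 5, 6, 4, 2 = 23 seats, so the divisor must be adjusted.
With modified divisor 2680: modified quotas A 2.653, B 2.516, C 3.773, D 4.927, E 3.034, F 0.929.
Rounding up: A 3, B 3, C 4, D 5, E 4, F 1 (total 20).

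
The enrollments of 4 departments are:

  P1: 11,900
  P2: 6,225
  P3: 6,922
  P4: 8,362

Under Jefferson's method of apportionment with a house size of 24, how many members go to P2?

Standard divisor 33409/24 ≈ 1392.042; standard quotas: P1 8.549, P2 4.472, P3 4.973, P4 6.007.
Rounding down gives 8, 4, 4, 6 = 22 seats, so the divisor must be adjusted.
With modified divisor 1300: modified quotas P1 9.154, P2 4.788, P3 5.325, P4 6.432.
Rounding down: P1 9, P2 4, P3 5, P4 6 (total 24).
P2 receives 4.

4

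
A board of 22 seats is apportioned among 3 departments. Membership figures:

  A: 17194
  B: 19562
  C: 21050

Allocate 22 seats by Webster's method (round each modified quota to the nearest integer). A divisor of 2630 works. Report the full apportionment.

With modified divisor 2630: modified quotas A 6.538, B 7.438, C 8.004.
Rounding to the nearest integer: A 7, B 7, C 8 (total 22).

A 7, B 7, C 8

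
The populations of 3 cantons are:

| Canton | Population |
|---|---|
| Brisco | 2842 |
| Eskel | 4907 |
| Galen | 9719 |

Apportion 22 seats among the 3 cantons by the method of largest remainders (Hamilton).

The standard divisor is 17468/22 = 794.
Standard quotas: Brisco 3.5793, Eskel 6.1801, Galen 12.2406.
Lower quotas: Brisco 3, Eskel 6, Galen 12 (sum 21, leaving 1 seat).
Remainders in descending order: Brisco 0.5793, Galen 0.2406, Eskel 0.1801.
The surplus seat goes to Brisco.

Brisco: 4, Eskel: 6, Galen: 12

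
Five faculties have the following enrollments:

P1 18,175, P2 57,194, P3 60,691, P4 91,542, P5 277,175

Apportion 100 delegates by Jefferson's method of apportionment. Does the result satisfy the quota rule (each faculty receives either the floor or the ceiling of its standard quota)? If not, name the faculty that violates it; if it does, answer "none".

P5

Standard quotas: P1 3.601, P2 11.331, P3 12.023, P4 18.135, P5 54.910.
Jefferson allocation: P1 3, P2 11, P3 12, P4 18, P5 56.
P5 has quota 54.910 (lower 54, upper 55) but receives 56 — outside the quota interval.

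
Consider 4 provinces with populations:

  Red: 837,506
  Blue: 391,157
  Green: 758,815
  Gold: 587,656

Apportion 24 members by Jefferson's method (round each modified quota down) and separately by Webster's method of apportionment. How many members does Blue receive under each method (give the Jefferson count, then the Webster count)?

3 and 4

Jefferson: Red 8, Blue 3, Green 7, Gold 6.
Webster: Red 8, Blue 4, Green 7, Gold 5.
Blue gets 3 under Jefferson and 4 under Webster.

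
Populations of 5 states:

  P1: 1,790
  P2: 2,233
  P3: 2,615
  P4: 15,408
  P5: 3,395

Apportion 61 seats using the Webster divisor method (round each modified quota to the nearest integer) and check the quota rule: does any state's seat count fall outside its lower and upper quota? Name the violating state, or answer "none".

P4

Standard quotas: P1 4.292, P2 5.354, P3 6.270, P4 36.944, P5 8.140.
Webster allocation: P1 4, P2 5, P3 6, P4 38, P5 8.
P4 has quota 36.944 (lower 36, upper 37) but receives 38 — outside the quota interval.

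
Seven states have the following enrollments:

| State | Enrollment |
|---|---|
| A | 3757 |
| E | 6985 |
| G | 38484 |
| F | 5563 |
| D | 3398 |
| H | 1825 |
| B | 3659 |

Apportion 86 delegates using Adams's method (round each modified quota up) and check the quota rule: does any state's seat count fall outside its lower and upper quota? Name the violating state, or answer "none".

Standard quotas: A 5.075, E 9.435, G 51.980, F 7.514, D 4.590, H 2.465, B 4.942.
Adams allocation: A 5, E 10, G 50, F 8, D 5, H 3, B 5.
G has quota 51.980 (lower 51, upper 52) but receives 50 — outside the quota interval.

G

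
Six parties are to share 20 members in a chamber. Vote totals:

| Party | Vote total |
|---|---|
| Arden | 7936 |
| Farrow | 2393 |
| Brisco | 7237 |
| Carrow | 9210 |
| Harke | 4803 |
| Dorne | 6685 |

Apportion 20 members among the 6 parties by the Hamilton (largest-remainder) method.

Arden 4; Farrow 1; Brisco 4; Carrow 5; Harke 3; Dorne 3

The standard divisor is 38264/20 ≈ 1913.2.
Standard quotas: Arden 4.1480, Farrow 1.2508, Brisco 3.7827, Carrow 4.8139, Harke 2.5105, Dorne 3.4941.
Lower quotas: Arden 4, Farrow 1, Brisco 3, Carrow 4, Harke 2, Dorne 3 (sum 17, leaving 3 seats).
Remainders in descending order: Carrow 0.8139, Brisco 0.7827, Harke 0.5105, Dorne 0.4941, Farrow 0.2508, Arden 0.1480.
Largest remainders: Carrow, Brisco, Harke receive the extra seats.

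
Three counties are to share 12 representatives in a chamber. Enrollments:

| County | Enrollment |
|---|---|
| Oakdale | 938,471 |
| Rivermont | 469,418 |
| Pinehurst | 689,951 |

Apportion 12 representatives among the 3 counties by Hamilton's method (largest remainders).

Oakdale 5, Rivermont 3, Pinehurst 4

The standard divisor is 2097840/12 = 174820.
Standard quotas: Oakdale 5.3682, Rivermont 2.6852, Pinehurst 3.9466.
Lower quotas: Oakdale 5, Rivermont 2, Pinehurst 3 (sum 10, leaving 2 seats).
Remainders in descending order: Pinehurst 0.9466, Rivermont 0.6852, Oakdale 0.3682.
Largest remainders: Pinehurst, Rivermont receive the extra seats.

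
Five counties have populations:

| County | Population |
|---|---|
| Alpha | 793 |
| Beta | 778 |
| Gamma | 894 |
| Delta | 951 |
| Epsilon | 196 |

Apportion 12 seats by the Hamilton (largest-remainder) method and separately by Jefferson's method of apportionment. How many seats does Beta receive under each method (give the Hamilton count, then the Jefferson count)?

Hamilton: Alpha 3, Beta 2, Gamma 3, Delta 3, Epsilon 1.
Jefferson: Alpha 3, Beta 3, Gamma 3, Delta 3, Epsilon 0.
Beta gets 2 under Hamilton and 3 under Jefferson.

2 and 3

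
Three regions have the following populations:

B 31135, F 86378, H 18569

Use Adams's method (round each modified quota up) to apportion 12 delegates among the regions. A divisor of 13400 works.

B 3, F 7, H 2

With modified divisor 13400: modified quotas B 2.324, F 6.446, H 1.386.
Rounding up: B 3, F 7, H 2 (total 12).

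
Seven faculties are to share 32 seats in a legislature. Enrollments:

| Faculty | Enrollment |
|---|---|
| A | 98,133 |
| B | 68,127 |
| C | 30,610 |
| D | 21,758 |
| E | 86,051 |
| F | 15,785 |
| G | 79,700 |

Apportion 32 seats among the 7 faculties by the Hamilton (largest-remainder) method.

A=8, B=6, C=2, D=2, E=7, F=1, G=6

The standard divisor is 400164/32 ≈ 12505.125.
Standard quotas: A 7.8474, B 5.4479, C 2.4478, D 1.7399, E 6.8813, F 1.2623, G 6.3734.
Lower quotas: A 7, B 5, C 2, D 1, E 6, F 1, G 6 (sum 28, leaving 4 seats).
Remainders in descending order: E 0.8813, A 0.8474, D 0.7399, B 0.4479, C 0.4478, G 0.3734, F 0.2623.
Largest remainders: E, A, D, B receive the extra seats.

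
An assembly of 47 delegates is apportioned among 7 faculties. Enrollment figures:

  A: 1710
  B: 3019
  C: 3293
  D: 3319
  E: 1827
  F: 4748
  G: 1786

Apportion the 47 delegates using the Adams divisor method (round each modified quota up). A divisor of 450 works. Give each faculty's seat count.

With modified divisor 450: modified quotas A 3.800, B 6.709, C 7.318, D 7.376, E 4.060, F 10.551, G 3.969.
Rounding up: A 4, B 7, C 8, D 8, E 5, F 11, G 4 (total 47).

A 4, B 7, C 8, D 8, E 5, F 11, G 4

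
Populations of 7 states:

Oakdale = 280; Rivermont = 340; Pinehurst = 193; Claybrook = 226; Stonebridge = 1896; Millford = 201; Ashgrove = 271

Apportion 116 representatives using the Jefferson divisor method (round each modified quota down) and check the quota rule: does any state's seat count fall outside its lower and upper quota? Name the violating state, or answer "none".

Stonebridge

Standard quotas: Oakdale 9.533, Rivermont 11.576, Pinehurst 6.571, Claybrook 7.695, Stonebridge 64.554, Millford 6.844, Ashgrove 9.227.
Jefferson allocation: Oakdale 9, Rivermont 12, Pinehurst 6, Claybrook 7, Stonebridge 66, Millford 7, Ashgrove 9.
Stonebridge has quota 64.554 (lower 64, upper 65) but receives 66 — outside the quota interval.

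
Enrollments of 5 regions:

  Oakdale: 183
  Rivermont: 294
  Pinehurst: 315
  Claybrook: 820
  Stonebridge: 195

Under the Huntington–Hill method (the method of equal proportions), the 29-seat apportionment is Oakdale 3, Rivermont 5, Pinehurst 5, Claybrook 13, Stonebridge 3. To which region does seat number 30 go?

Claybrook

Priority for the next seat is population ÷ (√(s·(s+1))).
Priorities: Oakdale 52.828, Rivermont 53.677, Pinehurst 57.511, Claybrook 60.782, Stonebridge 56.292.
Highest priority: Claybrook.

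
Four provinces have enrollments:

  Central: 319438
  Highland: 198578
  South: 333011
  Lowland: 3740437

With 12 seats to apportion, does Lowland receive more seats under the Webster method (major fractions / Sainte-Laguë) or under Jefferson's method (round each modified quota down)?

Jefferson

Webster: Central 1, Highland 1, South 1, Lowland 9.
Jefferson: Central 0, Highland 0, South 1, Lowland 11.
Lowland gets 9 under Webster and 11 under Jefferson.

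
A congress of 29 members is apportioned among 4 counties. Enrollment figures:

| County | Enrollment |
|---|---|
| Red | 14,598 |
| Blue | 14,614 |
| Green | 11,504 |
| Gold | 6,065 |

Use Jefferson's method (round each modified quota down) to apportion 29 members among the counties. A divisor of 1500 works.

With modified divisor 1500: modified quotas Red 9.732, Blue 9.743, Green 7.669, Gold 4.043.
Rounding down: Red 9, Blue 9, Green 7, Gold 4 (total 29).

Red=9, Blue=9, Green=7, Gold=4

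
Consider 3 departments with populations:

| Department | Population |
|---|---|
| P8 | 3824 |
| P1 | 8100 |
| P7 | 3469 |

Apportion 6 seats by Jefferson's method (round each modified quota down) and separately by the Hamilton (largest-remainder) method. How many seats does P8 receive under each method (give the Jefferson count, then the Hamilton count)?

Jefferson: P8 1, P1 4, P7 1.
Hamilton: P8 2, P1 3, P7 1.
P8 gets 1 under Jefferson and 2 under Hamilton.

1 and 2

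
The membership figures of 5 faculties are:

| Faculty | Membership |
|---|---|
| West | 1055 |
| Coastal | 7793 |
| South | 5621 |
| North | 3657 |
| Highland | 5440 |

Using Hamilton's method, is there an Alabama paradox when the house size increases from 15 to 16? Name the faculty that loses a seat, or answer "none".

At 15 seats: West 1, Coastal 5, South 4, North 2, Highland 3.
At 16 seats: West 1, Coastal 5, South 4, North 2, Highland 4.
No faculty's allocation decreased.

none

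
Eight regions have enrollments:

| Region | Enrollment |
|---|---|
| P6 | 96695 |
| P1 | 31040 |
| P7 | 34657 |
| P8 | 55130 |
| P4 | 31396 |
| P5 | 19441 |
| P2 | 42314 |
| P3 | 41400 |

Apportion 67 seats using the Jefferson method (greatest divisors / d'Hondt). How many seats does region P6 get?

Standard divisor 352073/67 ≈ 5254.821; standard quotas: P6 18.401, P1 5.907, P7 6.595, P8 10.491, P4 5.975, P5 3.700, P2 8.052, P3 7.878.
Rounding down gives 18, 5, 6, 10, 5, 3, 8, 7 = 62 seats, so the divisor must be adjusted.
With modified divisor 5000: modified quotas P6 19.339, P1 6.208, P7 6.931, P8 11.026, P4 6.279, P5 3.888, P2 8.463, P3 8.280.
Rounding down: P6 19, P1 6, P7 6, P8 11, P4 6, P5 3, P2 8, P3 8 (total 67).
P6 receives 19.

19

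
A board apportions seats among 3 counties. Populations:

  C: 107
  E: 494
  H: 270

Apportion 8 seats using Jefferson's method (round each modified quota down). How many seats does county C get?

Standard divisor 871/8 ≈ 108.875; standard quotas: C 0.983, E 4.537, H 2.480.
Rounding down gives 0, 4, 2 = 6 seats, so the divisor must be adjusted.
With modified divisor 94: modified quotas C 1.138, E 5.255, H 2.872.
Rounding down: C 1, E 5, H 2 (total 8).
C receives 1.

1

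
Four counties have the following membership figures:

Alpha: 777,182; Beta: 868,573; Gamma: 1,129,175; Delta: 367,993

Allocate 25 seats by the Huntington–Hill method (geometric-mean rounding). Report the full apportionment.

With divisor 126498: modified quotas Alpha 6.144, Beta 6.866, Gamma 8.926, Delta 2.909.
Geometric-mean thresholds: Alpha √(6·7)=6.481, Beta √(6·7)=6.481, Gamma √(8·9)=8.485, Delta √(2·3)=2.449.
Each quota rounded against its threshold gives Alpha 6, Beta 7, Gamma 9, Delta 3 (total 25).

Alpha=6, Beta=7, Gamma=9, Delta=3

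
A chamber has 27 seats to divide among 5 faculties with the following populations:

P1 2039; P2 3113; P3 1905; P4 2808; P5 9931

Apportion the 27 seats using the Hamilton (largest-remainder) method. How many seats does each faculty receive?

P1=3; P2=4; P3=3; P4=4; P5=13

The standard divisor is 19796/27 ≈ 733.185.
Standard quotas: P1 2.7810, P2 4.2459, P3 2.5983, P4 3.8299, P5 13.5450.
Lower quotas: P1 2, P2 4, P3 2, P4 3, P5 13 (sum 24, leaving 3 seats).
Remainders in descending order: P4 0.8299, P1 0.7810, P3 0.5983, P5 0.5450, P2 0.2459.
The surplus seats go to P4, P1, P3.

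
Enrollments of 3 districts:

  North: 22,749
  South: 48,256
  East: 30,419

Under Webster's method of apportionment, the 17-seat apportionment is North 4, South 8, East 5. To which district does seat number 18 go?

South

Priority for the next seat is population ÷ (current seats + 0.5).
Priorities: North 5055.333, South 5677.176, East 5530.727.
Highest priority: South.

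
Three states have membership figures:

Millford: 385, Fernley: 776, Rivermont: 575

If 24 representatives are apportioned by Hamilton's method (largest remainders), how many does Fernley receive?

The standard divisor is 1736/24 ≈ 72.333.
Standard quotas: Millford 5.323, Fernley 10.728, Rivermont 7.949.
Lower quotas: Millford 5, Fernley 10, Rivermont 7 (sum 22, leaving 2 seats).
Remainders in descending order: Rivermont 0.949, Fernley 0.728, Millford 0.323.
Largest remainders: Rivermont, Fernley receive the extra seats.
Fernley receives 11.

11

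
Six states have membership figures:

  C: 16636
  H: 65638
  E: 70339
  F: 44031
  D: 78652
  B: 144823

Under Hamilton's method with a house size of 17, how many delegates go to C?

Total 420119; standard divisor 420119/17 ≈ 24712.882.
Standard quotas: C 0.6732, H 2.6560, E 2.8462, F 1.7817, D 3.1826, B 5.8602.
Lower quotas: C 0, H 2, E 2, F 1, D 3, B 5 (sum 13, leaving 4 seats).
Remainders in descending order: B 0.8602, E 0.8462, F 0.7817, C 0.6732, H 0.6560, D 0.1826.
Largest remainders: B, E, F, C receive the extra seats.
C receives 1.

1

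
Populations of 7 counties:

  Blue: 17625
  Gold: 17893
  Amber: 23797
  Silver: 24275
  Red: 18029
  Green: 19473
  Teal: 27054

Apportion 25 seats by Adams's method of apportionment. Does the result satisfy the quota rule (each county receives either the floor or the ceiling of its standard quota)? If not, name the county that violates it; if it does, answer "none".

Standard quotas: Blue 2.974, Gold 3.019, Amber 4.016, Silver 4.096, Red 3.042, Green 3.286, Teal 4.565.
Adams allocation: Blue 3, Gold 3, Amber 4, Silver 4, Red 3, Green 3, Teal 5.
Every allocation lies between the lower and upper quota.

none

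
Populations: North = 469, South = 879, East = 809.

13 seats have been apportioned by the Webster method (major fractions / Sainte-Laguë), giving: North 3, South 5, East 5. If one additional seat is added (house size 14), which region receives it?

Priority for the next seat is population ÷ (current seats + 0.5).
Priorities: North 134.000, South 159.818, East 147.091.
Highest priority: South.

South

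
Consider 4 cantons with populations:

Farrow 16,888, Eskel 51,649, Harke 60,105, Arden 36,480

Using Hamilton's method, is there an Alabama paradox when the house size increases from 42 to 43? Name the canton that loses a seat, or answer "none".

Farrow

At 42 seats: Farrow 5, Eskel 13, Harke 15, Arden 9.
At 43 seats: Farrow 4, Eskel 13, Harke 16, Arden 10.
Farrow drops from 5 to 4.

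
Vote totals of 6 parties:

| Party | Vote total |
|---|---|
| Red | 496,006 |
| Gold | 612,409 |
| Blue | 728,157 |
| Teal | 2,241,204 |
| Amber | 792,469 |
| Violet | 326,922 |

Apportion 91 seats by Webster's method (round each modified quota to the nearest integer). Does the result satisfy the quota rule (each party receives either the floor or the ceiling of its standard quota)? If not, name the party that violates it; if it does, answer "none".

Teal

Standard quotas: Red 8.685, Gold 10.723, Blue 12.750, Teal 39.242, Amber 13.876, Violet 5.724.
Webster allocation: Red 9, Gold 11, Blue 13, Teal 38, Amber 14, Violet 6.
Teal has quota 39.242 (lower 39, upper 40) but receives 38 — outside the quota interval.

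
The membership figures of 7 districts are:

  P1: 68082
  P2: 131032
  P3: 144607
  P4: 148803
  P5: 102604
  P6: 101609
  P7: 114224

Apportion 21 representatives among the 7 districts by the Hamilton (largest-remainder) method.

P1=2, P2=3, P3=4, P4=4, P5=3, P6=2, P7=3

Total 810961; standard divisor 810961/21 ≈ 38617.19.
Standard quotas: P1 1.7630, P2 3.3931, P3 3.7446, P4 3.8533, P5 2.6570, P6 2.6312, P7 2.9579.
Lower quotas: P1 1, P2 3, P3 3, P4 3, P5 2, P6 2, P7 2 (sum 16, leaving 5 seats).
Remainders in descending order: P7 0.9579, P4 0.8533, P1 0.7630, P3 0.7446, P5 0.6570, P6 0.6312, P2 0.3931.
The surplus seats go to P7, P4, P1, P3, P5.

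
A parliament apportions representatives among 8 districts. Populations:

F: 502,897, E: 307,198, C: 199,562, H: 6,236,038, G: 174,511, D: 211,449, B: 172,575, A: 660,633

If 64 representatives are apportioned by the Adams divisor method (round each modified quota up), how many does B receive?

2

Standard divisor 8464863/64 ≈ 132263.484; standard quotas: F 3.802, E 2.323, C 1.509, H 47.149, G 1.319, D 1.599, B 1.305, A 4.995.
Rounding up gives 4, 3, 2, 48, 2, 2, 2, 5 = 68 seats, so the divisor must be adjusted.
With modified divisor 143400: modified quotas F 3.507, E 2.142, C 1.392, H 43.487, G 1.217, D 1.475, B 1.203, A 4.607.
Rounding up: F 4, E 3, C 2, H 44, G 2, D 2, B 2, A 5 (total 64).
B receives 2.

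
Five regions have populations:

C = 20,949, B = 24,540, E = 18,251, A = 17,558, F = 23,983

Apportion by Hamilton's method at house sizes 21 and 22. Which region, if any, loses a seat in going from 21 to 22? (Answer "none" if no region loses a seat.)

none

At 21 seats: C 4, B 5, E 4, A 3, F 5.
At 22 seats: C 4, B 5, E 4, A 4, F 5.
No region's allocation decreased.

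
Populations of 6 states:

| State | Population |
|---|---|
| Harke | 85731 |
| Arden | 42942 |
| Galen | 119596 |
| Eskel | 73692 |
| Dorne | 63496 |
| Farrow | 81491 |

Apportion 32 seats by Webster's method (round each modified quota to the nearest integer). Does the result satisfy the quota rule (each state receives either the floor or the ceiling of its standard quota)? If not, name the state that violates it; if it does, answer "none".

Standard quotas: Harke 5.875, Arden 2.943, Galen 8.196, Eskel 5.050, Dorne 4.351, Farrow 5.585.
Webster allocation: Harke 6, Arden 3, Galen 8, Eskel 5, Dorne 4, Farrow 6.
Every allocation lies between the lower and upper quota.

none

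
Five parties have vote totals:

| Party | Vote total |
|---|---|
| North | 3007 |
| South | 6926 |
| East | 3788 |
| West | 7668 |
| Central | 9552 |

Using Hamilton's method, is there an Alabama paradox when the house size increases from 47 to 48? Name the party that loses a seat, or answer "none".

At 47 seats: North 5, South 10, East 6, West 12, Central 14.
At 48 seats: North 4, South 11, East 6, West 12, Central 15.
North drops from 5 to 4.

North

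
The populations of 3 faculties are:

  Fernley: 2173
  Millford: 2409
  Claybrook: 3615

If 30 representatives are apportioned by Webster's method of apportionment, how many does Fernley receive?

Standard divisor 8197/30 ≈ 273.233; standard quotas: Fernley 7.953, Millford 8.817, Claybrook 13.230.
Rounding to the nearest integer gives Fernley 8, Millford 9, Claybrook 13 — total 30, matching the house size, so no adjustment is needed.
Fernley receives 8.

8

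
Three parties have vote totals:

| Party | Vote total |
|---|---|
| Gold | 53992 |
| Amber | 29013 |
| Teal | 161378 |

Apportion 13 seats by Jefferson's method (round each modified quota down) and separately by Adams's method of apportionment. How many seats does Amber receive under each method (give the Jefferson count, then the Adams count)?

1 and 2

Jefferson: Gold 3, Amber 1, Teal 9.
Adams: Gold 3, Amber 2, Teal 8.
Amber gets 1 under Jefferson and 2 under Adams.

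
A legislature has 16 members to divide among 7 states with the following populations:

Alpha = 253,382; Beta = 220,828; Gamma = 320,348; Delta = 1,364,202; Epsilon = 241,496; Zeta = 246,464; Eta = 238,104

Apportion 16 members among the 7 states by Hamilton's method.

Alpha=2; Beta=1; Gamma=2; Delta=8; Epsilon=1; Zeta=1; Eta=1

The standard divisor is 2884824/16 ≈ 180301.5.
Standard quotas: Alpha 1.4053, Beta 1.2248, Gamma 1.7767, Delta 7.5662, Epsilon 1.3394, Zeta 1.3670, Eta 1.3206.
Lower quotas: Alpha 1, Beta 1, Gamma 1, Delta 7, Epsilon 1, Zeta 1, Eta 1 (sum 13, leaving 3 seats).
Remainders in descending order: Gamma 0.7767, Delta 0.5662, Alpha 0.4053, Zeta 0.3670, Epsilon 0.3394, Eta 0.3206, Beta 0.2248.
Largest remainders: Gamma, Delta, Alpha receive the extra seats.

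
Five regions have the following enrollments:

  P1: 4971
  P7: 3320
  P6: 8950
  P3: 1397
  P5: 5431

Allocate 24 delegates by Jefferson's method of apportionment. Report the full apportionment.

P1 5, P7 3, P6 9, P3 1, P5 6

Standard divisor 24069/24 ≈ 1002.875; standard quotas: P1 4.957, P7 3.310, P6 8.924, P3 1.393, P5 5.415.
Rounding down gives 4, 3, 8, 1, 5 = 21 seats, so the divisor must be adjusted.
With modified divisor 900: modified quotas P1 5.523, P7 3.689, P6 9.944, P3 1.552, P5 6.034.
Rounding down: P1 5, P7 3, P6 9, P3 1, P5 6 (total 24).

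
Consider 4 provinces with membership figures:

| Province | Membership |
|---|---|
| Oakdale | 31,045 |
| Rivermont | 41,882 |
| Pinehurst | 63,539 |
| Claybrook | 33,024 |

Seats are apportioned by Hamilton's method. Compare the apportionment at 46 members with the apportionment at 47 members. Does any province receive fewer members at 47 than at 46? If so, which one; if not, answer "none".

At 46 seats: Oakdale 9, Rivermont 11, Pinehurst 17, Claybrook 9.
At 47 seats: Oakdale 8, Rivermont 12, Pinehurst 18, Claybrook 9.
Oakdale drops from 9 to 8.

Oakdale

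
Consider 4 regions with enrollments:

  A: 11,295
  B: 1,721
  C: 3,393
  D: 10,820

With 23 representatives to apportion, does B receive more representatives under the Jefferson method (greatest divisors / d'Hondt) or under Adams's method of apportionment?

Adams

Jefferson: A 10, B 1, C 3, D 9.
Adams: A 9, B 2, C 3, D 9.
B gets 1 under Jefferson and 2 under Adams.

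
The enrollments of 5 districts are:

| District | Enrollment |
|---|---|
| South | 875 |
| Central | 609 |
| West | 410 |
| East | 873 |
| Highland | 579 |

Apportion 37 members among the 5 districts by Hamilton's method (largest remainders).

South: 10, Central: 7, West: 4, East: 10, Highland: 6

Total 3346; standard divisor 3346/37 ≈ 90.432.
Standard quotas: South 9.676, Central 6.734, West 4.534, East 9.654, Highland 6.403.
Lower quotas: South 9, Central 6, West 4, East 9, Highland 6 (sum 34, leaving 3 seats).
Remainders in descending order: Central 0.734, South 0.676, East 0.654, West 0.534, Highland 0.403.
The surplus seats go to Central, South, East.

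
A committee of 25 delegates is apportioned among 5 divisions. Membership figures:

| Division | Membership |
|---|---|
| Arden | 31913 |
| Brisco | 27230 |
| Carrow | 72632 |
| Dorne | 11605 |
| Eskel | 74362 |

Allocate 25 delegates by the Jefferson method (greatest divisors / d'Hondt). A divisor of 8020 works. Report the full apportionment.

With modified divisor 8020: modified quotas Arden 3.979, Brisco 3.395, Carrow 9.056, Dorne 1.447, Eskel 9.272.
Rounding down: Arden 3, Brisco 3, Carrow 9, Dorne 1, Eskel 9 (total 25).

Arden=3, Brisco=3, Carrow=9, Dorne=1, Eskel=9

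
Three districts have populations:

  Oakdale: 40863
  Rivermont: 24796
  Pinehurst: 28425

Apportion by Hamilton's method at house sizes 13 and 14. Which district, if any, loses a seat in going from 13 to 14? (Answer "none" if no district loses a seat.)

At 13 seats: Oakdale 6, Rivermont 3, Pinehurst 4.
At 14 seats: Oakdale 6, Rivermont 4, Pinehurst 4.
No district's allocation decreased.

none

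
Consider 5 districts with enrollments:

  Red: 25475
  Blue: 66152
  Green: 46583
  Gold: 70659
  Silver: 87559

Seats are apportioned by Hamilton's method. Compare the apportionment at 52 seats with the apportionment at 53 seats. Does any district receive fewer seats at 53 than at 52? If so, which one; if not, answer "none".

Red

At 52 seats: Red 5, Blue 12, Green 8, Gold 12, Silver 15.
At 53 seats: Red 4, Blue 12, Green 8, Gold 13, Silver 16.
Red drops from 5 to 4.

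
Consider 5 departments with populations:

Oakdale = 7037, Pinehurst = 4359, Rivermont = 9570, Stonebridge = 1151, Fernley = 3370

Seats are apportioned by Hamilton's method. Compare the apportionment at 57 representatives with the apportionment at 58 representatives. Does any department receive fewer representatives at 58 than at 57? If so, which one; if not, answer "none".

At 57 seats: Oakdale 16, Pinehurst 10, Rivermont 21, Stonebridge 3, Fernley 7.
At 58 seats: Oakdale 16, Pinehurst 10, Rivermont 22, Stonebridge 2, Fernley 8.
Stonebridge drops from 3 to 2.

Stonebridge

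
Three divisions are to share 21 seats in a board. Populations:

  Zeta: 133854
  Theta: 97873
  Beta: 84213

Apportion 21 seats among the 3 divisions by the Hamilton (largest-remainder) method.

Zeta 9; Theta 6; Beta 6

Total 315940; standard divisor 315940/21 ≈ 15044.762.
Standard quotas: Zeta 8.8971, Theta 6.5055, Beta 5.5975.
Lower quotas: Zeta 8, Theta 6, Beta 5 (sum 19, leaving 2 seats).
Remainders in descending order: Zeta 0.8971, Beta 0.5975, Theta 0.5055.
The surplus seats go to Zeta, Beta.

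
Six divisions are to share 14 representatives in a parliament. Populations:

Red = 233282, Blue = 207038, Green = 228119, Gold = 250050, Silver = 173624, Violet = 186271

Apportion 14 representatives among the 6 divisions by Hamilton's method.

The standard divisor is 1278384/14 ≈ 91313.143.
Standard quotas: Red 2.5547, Blue 2.2673, Green 2.4982, Gold 2.7384, Silver 1.9014, Violet 2.0399.
Lower quotas: Red 2, Blue 2, Green 2, Gold 2, Silver 1, Violet 2 (sum 11, leaving 3 seats).
Remainders in descending order: Silver 0.9014, Gold 0.7384, Red 0.5547, Green 0.4982, Blue 0.2673, Violet 0.0399.
Largest remainders: Silver, Gold, Red receive the extra seats.

Red: 3, Blue: 2, Green: 2, Gold: 3, Silver: 2, Violet: 2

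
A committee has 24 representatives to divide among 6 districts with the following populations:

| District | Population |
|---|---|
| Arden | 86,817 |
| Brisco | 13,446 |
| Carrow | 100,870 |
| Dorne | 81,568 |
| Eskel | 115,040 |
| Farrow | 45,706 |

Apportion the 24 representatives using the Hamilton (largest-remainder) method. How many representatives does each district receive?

Arden=5, Brisco=1, Carrow=5, Dorne=4, Eskel=6, Farrow=3

The standard divisor is 443447/24 ≈ 18476.958.
Standard quotas: Arden 4.6987, Brisco 0.7277, Carrow 5.4592, Dorne 4.4146, Eskel 6.2261, Farrow 2.4737.
Lower quotas: Arden 4, Brisco 0, Carrow 5, Dorne 4, Eskel 6, Farrow 2 (sum 21, leaving 3 seats).
Remainders in descending order: Brisco 0.7277, Arden 0.6987, Farrow 0.4737, Carrow 0.4592, Dorne 0.4146, Eskel 0.2261.
Largest remainders: Brisco, Arden, Farrow receive the extra seats.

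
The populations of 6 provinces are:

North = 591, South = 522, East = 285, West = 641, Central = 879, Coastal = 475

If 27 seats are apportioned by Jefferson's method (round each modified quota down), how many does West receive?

Standard divisor 3393/27 ≈ 125.667; standard quotas: North 4.703, South 4.154, East 2.268, West 5.101, Central 6.995, Coastal 3.780.
Rounding down gives 4, 4, 2, 5, 6, 3 = 24 seats, so the divisor must be adjusted.
With modified divisor 114: modified quotas North 5.184, South 4.579, East 2.500, West 5.623, Central 7.711, Coastal 4.167.
Rounding down: North 5, South 4, East 2, West 5, Central 7, Coastal 4 (total 27).
West receives 5.

5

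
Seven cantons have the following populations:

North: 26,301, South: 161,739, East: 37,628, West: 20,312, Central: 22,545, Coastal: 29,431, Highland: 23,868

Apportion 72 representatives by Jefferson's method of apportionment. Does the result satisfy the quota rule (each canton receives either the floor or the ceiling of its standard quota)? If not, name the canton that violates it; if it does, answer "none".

Standard quotas: North 5.884, South 36.185, East 8.418, West 4.544, Central 5.044, Coastal 6.584, Highland 5.340.
Jefferson allocation: North 6, South 38, East 8, West 4, Central 5, Coastal 6, Highland 5.
South has quota 36.185 (lower 36, upper 37) but receives 38 — outside the quota interval.

South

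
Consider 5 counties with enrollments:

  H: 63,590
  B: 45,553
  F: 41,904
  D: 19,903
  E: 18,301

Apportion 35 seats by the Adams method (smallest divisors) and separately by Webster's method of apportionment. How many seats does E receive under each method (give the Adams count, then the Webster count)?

Adams: H 11, B 8, F 8, D 4, E 4.
Webster: H 12, B 8, F 8, D 4, E 3.
E gets 4 under Adams and 3 under Webster.

4 and 3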